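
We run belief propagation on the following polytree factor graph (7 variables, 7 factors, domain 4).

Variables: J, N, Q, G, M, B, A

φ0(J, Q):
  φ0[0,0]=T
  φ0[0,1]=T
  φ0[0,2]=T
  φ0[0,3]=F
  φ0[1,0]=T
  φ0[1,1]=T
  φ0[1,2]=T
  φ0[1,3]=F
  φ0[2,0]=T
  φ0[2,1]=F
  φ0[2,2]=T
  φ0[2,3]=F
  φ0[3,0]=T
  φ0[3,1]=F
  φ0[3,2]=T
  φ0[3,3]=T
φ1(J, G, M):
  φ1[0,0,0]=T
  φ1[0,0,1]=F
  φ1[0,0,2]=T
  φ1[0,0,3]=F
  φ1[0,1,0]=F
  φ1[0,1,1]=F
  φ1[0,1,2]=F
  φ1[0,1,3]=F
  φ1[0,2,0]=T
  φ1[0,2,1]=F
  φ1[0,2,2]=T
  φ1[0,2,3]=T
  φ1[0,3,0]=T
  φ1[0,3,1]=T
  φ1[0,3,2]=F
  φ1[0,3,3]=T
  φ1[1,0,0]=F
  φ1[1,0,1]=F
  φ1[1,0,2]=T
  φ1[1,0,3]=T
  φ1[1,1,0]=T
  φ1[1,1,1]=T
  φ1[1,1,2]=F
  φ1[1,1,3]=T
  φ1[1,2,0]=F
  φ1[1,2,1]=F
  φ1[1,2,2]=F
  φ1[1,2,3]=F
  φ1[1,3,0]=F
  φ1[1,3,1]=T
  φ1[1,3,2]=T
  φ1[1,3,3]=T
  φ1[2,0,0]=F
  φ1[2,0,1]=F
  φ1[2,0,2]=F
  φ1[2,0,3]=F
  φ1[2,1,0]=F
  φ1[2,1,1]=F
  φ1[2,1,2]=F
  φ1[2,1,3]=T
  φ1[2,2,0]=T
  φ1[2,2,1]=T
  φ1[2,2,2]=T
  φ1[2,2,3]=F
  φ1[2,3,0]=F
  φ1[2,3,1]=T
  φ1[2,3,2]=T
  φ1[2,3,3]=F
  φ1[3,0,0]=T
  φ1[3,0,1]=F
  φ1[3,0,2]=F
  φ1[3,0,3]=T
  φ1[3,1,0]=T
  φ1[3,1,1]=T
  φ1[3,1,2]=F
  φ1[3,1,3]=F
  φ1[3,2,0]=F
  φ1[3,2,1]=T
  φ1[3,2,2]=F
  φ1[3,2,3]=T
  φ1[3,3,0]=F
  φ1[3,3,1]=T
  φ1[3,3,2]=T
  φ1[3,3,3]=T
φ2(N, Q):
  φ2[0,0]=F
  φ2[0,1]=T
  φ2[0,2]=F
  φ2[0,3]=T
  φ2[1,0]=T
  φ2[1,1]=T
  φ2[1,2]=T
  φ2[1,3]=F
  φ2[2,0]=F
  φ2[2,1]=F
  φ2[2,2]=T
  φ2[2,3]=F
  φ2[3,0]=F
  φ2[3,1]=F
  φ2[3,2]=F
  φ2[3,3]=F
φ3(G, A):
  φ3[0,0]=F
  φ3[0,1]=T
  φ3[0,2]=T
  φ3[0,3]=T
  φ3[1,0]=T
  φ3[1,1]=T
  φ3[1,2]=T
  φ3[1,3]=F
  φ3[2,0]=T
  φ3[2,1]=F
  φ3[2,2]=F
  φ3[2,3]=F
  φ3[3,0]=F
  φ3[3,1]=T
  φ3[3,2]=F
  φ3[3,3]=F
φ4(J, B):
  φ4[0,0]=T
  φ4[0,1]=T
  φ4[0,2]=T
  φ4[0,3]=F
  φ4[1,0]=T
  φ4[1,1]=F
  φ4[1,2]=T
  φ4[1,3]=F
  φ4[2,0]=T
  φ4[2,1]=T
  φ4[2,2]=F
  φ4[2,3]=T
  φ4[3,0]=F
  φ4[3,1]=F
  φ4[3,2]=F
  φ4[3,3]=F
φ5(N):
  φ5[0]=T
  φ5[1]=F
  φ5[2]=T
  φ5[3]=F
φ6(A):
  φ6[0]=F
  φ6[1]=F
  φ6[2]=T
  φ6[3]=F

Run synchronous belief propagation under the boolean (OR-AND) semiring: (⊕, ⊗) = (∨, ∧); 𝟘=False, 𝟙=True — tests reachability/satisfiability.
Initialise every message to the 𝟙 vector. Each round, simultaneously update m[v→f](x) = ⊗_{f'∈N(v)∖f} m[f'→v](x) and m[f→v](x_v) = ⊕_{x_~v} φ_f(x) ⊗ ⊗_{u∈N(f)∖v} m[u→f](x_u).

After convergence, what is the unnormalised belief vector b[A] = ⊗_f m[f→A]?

b[A] = [F, F, T, F]

init: all messages = 𝟙 over 4 values
r1 m[φ0→J] = [T, T, T, T]
r1 m[φ0→Q] = [T, T, T, T]
r1 m[φ1→J] = [T, T, T, T]
r1 m[φ1→G] = [T, T, T, T]
r1 m[φ1→M] = [T, T, T, T]
r1 m[φ2→N] = [T, T, T, F]
r1 m[φ2→Q] = [T, T, T, T]
r1 m[φ3→G] = [T, T, T, T]
r1 m[φ3→A] = [T, T, T, T]
r1 m[φ4→J] = [T, T, T, F]
r1 m[φ4→B] = [T, T, T, T]
r1 m[φ5→N] = [T, F, T, F]
r1 m[φ6→A] = [F, F, T, F]
r1 m[J→φ0] = [T, T, T, T]
r1 m[J→φ1] = [T, T, T, T]
r1 m[J→φ4] = [T, T, T, T]
r1 m[N→φ2] = [T, T, T, T]
r1 m[N→φ5] = [T, T, T, T]
r1 m[Q→φ0] = [T, T, T, T]
r1 m[Q→φ2] = [T, T, T, T]
r1 m[G→φ1] = [T, T, T, T]
r1 m[G→φ3] = [T, T, T, T]
r1 m[M→φ1] = [T, T, T, T]
r1 m[B→φ4] = [T, T, T, T]
r1 m[A→φ3] = [T, T, T, T]
r1 m[A→φ6] = [T, T, T, T]
r2 m[φ0→J] = [T, T, T, T]
r2 m[φ0→Q] = [T, T, T, T]
r2 m[φ1→J] = [T, T, T, T]
r2 m[φ1→G] = [T, T, T, T]
r2 m[φ1→M] = [T, T, T, T]
r2 m[φ2→N] = [T, T, T, F]
r2 m[φ2→Q] = [T, T, T, T]
r2 m[φ3→G] = [T, T, T, T]
r2 m[φ3→A] = [T, T, T, T]
r2 m[φ4→J] = [T, T, T, F]
r2 m[φ4→B] = [T, T, T, T]
r2 m[φ5→N] = [T, F, T, F]
r2 m[φ6→A] = [F, F, T, F]
r2 m[J→φ0] = [T, T, T, F]
r2 m[J→φ1] = [T, T, T, F]
r2 m[J→φ4] = [T, T, T, T]
r2 m[N→φ2] = [T, F, T, F]
r2 m[N→φ5] = [T, T, T, F]
r2 m[Q→φ0] = [T, T, T, T]
r2 m[Q→φ2] = [T, T, T, T]
r2 m[G→φ1] = [T, T, T, T]
r2 m[G→φ3] = [T, T, T, T]
r2 m[M→φ1] = [T, T, T, T]
r2 m[B→φ4] = [T, T, T, T]
r2 m[A→φ3] = [F, F, T, F]
r2 m[A→φ6] = [T, T, T, T]
r3 m[φ0→J] = [T, T, T, T]
r3 m[φ0→Q] = [T, T, T, F]
r3 m[φ1→J] = [T, T, T, T]
r3 m[φ1→G] = [T, T, T, T]
r3 m[φ1→M] = [T, T, T, T]
r3 m[φ2→N] = [T, T, T, F]
r3 m[φ2→Q] = [F, T, T, T]
r3 m[φ3→G] = [T, T, F, F]
r3 m[φ3→A] = [T, T, T, T]
r3 m[φ4→J] = [T, T, T, F]
r3 m[φ4→B] = [T, T, T, T]
r3 m[φ5→N] = [T, F, T, F]
r3 m[φ6→A] = [F, F, T, F]
r3 m[J→φ0] = [T, T, T, F]
r3 m[J→φ1] = [T, T, T, F]
r3 m[J→φ4] = [T, T, T, T]
r3 m[N→φ2] = [T, F, T, F]
r3 m[N→φ5] = [T, T, T, F]
r3 m[Q→φ0] = [T, T, T, T]
r3 m[Q→φ2] = [T, T, T, T]
r3 m[G→φ1] = [T, T, T, T]
r3 m[G→φ3] = [T, T, T, T]
r3 m[M→φ1] = [T, T, T, T]
r3 m[B→φ4] = [T, T, T, T]
r3 m[A→φ3] = [F, F, T, F]
r3 m[A→φ6] = [T, T, T, T]
r4 m[φ0→J] = [T, T, T, T]
r4 m[φ0→Q] = [T, T, T, F]
r4 m[φ1→J] = [T, T, T, T]
r4 m[φ1→G] = [T, T, T, T]
r4 m[φ1→M] = [T, T, T, T]
r4 m[φ2→N] = [T, T, T, F]
r4 m[φ2→Q] = [F, T, T, T]
r4 m[φ3→G] = [T, T, F, F]
r4 m[φ3→A] = [T, T, T, T]
r4 m[φ4→J] = [T, T, T, F]
r4 m[φ4→B] = [T, T, T, T]
r4 m[φ5→N] = [T, F, T, F]
r4 m[φ6→A] = [F, F, T, F]
r4 m[J→φ0] = [T, T, T, F]
r4 m[J→φ1] = [T, T, T, F]
r4 m[J→φ4] = [T, T, T, T]
r4 m[N→φ2] = [T, F, T, F]
r4 m[N→φ5] = [T, T, T, F]
r4 m[Q→φ0] = [F, T, T, T]
r4 m[Q→φ2] = [T, T, T, F]
r4 m[G→φ1] = [T, T, F, F]
r4 m[G→φ3] = [T, T, T, T]
r4 m[M→φ1] = [T, T, T, T]
r4 m[B→φ4] = [T, T, T, T]
r4 m[A→φ3] = [F, F, T, F]
r4 m[A→φ6] = [T, T, T, T]
r5 m[φ0→J] = [T, T, T, T]
r5 m[φ0→Q] = [T, T, T, F]
r5 m[φ1→J] = [T, T, T, T]
r5 m[φ1→G] = [T, T, T, T]
r5 m[φ1→M] = [T, T, T, T]
r5 m[φ2→N] = [T, T, T, F]
r5 m[φ2→Q] = [F, T, T, T]
r5 m[φ3→G] = [T, T, F, F]
r5 m[φ3→A] = [T, T, T, T]
r5 m[φ4→J] = [T, T, T, F]
r5 m[φ4→B] = [T, T, T, T]
r5 m[φ5→N] = [T, F, T, F]
r5 m[φ6→A] = [F, F, T, F]
r5 m[J→φ0] = [T, T, T, F]
r5 m[J→φ1] = [T, T, T, F]
r5 m[J→φ4] = [T, T, T, T]
r5 m[N→φ2] = [T, F, T, F]
r5 m[N→φ5] = [T, T, T, F]
r5 m[Q→φ0] = [F, T, T, T]
r5 m[Q→φ2] = [T, T, T, F]
r5 m[G→φ1] = [T, T, F, F]
r5 m[G→φ3] = [T, T, T, T]
r5 m[M→φ1] = [T, T, T, T]
r5 m[B→φ4] = [T, T, T, T]
r5 m[A→φ3] = [F, F, T, F]
r5 m[A→φ6] = [T, T, T, T]
fixed point reached at round 5
b[A] = ⊗ incoming = [F, F, T, F]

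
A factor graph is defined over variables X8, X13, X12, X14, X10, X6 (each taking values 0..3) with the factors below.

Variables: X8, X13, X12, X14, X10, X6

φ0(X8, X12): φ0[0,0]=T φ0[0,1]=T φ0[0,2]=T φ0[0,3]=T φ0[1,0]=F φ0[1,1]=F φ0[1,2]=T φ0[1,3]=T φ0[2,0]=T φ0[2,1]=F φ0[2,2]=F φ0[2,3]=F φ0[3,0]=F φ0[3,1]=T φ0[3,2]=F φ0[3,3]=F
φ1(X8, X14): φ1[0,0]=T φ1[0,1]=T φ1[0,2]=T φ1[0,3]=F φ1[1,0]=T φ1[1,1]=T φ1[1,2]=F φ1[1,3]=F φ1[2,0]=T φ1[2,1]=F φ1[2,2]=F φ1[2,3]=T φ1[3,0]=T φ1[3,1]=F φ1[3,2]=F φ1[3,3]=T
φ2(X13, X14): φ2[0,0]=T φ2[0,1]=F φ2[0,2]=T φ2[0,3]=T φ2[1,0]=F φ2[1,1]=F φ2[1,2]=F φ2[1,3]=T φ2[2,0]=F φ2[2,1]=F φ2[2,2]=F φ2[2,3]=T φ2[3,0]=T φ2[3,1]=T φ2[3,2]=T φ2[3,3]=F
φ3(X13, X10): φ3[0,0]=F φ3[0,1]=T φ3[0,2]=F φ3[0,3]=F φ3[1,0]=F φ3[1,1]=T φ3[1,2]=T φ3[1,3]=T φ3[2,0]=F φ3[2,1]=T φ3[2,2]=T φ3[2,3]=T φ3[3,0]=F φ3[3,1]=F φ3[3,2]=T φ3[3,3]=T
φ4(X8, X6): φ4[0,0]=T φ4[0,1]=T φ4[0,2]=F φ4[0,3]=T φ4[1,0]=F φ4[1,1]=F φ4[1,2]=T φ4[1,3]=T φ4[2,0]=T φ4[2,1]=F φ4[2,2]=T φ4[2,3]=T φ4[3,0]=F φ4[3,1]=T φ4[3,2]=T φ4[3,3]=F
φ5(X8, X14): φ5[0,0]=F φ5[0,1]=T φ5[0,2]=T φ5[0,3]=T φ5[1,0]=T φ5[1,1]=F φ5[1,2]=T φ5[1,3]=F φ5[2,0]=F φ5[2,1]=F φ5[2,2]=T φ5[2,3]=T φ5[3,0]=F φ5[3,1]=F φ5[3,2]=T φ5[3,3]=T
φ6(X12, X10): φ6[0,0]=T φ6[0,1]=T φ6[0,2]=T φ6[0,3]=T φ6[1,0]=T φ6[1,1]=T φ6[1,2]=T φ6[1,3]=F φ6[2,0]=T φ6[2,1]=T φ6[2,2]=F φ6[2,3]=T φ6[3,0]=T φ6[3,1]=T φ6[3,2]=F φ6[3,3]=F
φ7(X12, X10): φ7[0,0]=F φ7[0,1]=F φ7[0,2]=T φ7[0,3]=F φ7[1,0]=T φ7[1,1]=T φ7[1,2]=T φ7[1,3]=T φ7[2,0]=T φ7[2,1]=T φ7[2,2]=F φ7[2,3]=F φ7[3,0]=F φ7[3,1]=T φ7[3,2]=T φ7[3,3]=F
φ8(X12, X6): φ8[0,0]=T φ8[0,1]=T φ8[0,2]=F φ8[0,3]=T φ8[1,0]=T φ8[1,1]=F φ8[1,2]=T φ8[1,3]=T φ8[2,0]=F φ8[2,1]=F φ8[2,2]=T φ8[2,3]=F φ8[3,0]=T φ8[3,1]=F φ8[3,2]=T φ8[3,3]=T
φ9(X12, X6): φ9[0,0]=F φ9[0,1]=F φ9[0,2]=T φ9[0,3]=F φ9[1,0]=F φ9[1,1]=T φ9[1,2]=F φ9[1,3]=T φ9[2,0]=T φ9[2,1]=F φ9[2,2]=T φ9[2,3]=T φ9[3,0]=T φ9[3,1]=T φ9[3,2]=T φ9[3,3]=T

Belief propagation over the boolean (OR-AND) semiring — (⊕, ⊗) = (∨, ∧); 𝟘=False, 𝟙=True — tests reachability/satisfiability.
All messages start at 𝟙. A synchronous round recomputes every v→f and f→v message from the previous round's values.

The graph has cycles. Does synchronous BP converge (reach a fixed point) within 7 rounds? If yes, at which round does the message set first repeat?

init: all messages = 𝟙 over 4 values
r1 m[φ0→X8] = [T, T, T, T]
r1 m[φ0→X12] = [T, T, T, T]
r1 m[φ1→X8] = [T, T, T, T]
r1 m[φ1→X14] = [T, T, T, T]
r1 m[φ2→X13] = [T, T, T, T]
r1 m[φ2→X14] = [T, T, T, T]
r1 m[φ3→X13] = [T, T, T, T]
r1 m[φ3→X10] = [F, T, T, T]
r1 m[φ4→X8] = [T, T, T, T]
r1 m[φ4→X6] = [T, T, T, T]
r1 m[φ5→X8] = [T, T, T, T]
r1 m[φ5→X14] = [T, T, T, T]
r1 m[φ6→X12] = [T, T, T, T]
r1 m[φ6→X10] = [T, T, T, T]
r1 m[φ7→X12] = [T, T, T, T]
r1 m[φ7→X10] = [T, T, T, T]
r1 m[φ8→X12] = [T, T, T, T]
r1 m[φ8→X6] = [T, T, T, T]
r1 m[φ9→X12] = [T, T, T, T]
r1 m[φ9→X6] = [T, T, T, T]
r1 m[X8→φ0] = [T, T, T, T]
r1 m[X8→φ1] = [T, T, T, T]
r1 m[X8→φ4] = [T, T, T, T]
r1 m[X8→φ5] = [T, T, T, T]
r1 m[X13→φ2] = [T, T, T, T]
r1 m[X13→φ3] = [T, T, T, T]
r1 m[X12→φ0] = [T, T, T, T]
r1 m[X12→φ6] = [T, T, T, T]
r1 m[X12→φ7] = [T, T, T, T]
r1 m[X12→φ8] = [T, T, T, T]
r1 m[X12→φ9] = [T, T, T, T]
r1 m[X14→φ1] = [T, T, T, T]
r1 m[X14→φ2] = [T, T, T, T]
r1 m[X14→φ5] = [T, T, T, T]
r1 m[X10→φ3] = [T, T, T, T]
r1 m[X10→φ6] = [T, T, T, T]
r1 m[X10→φ7] = [T, T, T, T]
r1 m[X6→φ4] = [T, T, T, T]
r1 m[X6→φ8] = [T, T, T, T]
r1 m[X6→φ9] = [T, T, T, T]
r2 m[φ0→X8] = [T, T, T, T]
r2 m[φ0→X12] = [T, T, T, T]
r2 m[φ1→X8] = [T, T, T, T]
r2 m[φ1→X14] = [T, T, T, T]
r2 m[φ2→X13] = [T, T, T, T]
r2 m[φ2→X14] = [T, T, T, T]
r2 m[φ3→X13] = [T, T, T, T]
r2 m[φ3→X10] = [F, T, T, T]
r2 m[φ4→X8] = [T, T, T, T]
r2 m[φ4→X6] = [T, T, T, T]
r2 m[φ5→X8] = [T, T, T, T]
r2 m[φ5→X14] = [T, T, T, T]
r2 m[φ6→X12] = [T, T, T, T]
r2 m[φ6→X10] = [T, T, T, T]
r2 m[φ7→X12] = [T, T, T, T]
r2 m[φ7→X10] = [T, T, T, T]
r2 m[φ8→X12] = [T, T, T, T]
r2 m[φ8→X6] = [T, T, T, T]
r2 m[φ9→X12] = [T, T, T, T]
r2 m[φ9→X6] = [T, T, T, T]
r2 m[X8→φ0] = [T, T, T, T]
r2 m[X8→φ1] = [T, T, T, T]
r2 m[X8→φ4] = [T, T, T, T]
r2 m[X8→φ5] = [T, T, T, T]
r2 m[X13→φ2] = [T, T, T, T]
r2 m[X13→φ3] = [T, T, T, T]
r2 m[X12→φ0] = [T, T, T, T]
r2 m[X12→φ6] = [T, T, T, T]
r2 m[X12→φ7] = [T, T, T, T]
r2 m[X12→φ8] = [T, T, T, T]
r2 m[X12→φ9] = [T, T, T, T]
r2 m[X14→φ1] = [T, T, T, T]
r2 m[X14→φ2] = [T, T, T, T]
r2 m[X14→φ5] = [T, T, T, T]
r2 m[X10→φ3] = [T, T, T, T]
r2 m[X10→φ6] = [F, T, T, T]
r2 m[X10→φ7] = [F, T, T, T]
r2 m[X6→φ4] = [T, T, T, T]
r2 m[X6→φ8] = [T, T, T, T]
r2 m[X6→φ9] = [T, T, T, T]
r3 m[φ0→X8] = [T, T, T, T]
r3 m[φ0→X12] = [T, T, T, T]
r3 m[φ1→X8] = [T, T, T, T]
r3 m[φ1→X14] = [T, T, T, T]
r3 m[φ2→X13] = [T, T, T, T]
r3 m[φ2→X14] = [T, T, T, T]
r3 m[φ3→X13] = [T, T, T, T]
r3 m[φ3→X10] = [F, T, T, T]
r3 m[φ4→X8] = [T, T, T, T]
r3 m[φ4→X6] = [T, T, T, T]
r3 m[φ5→X8] = [T, T, T, T]
r3 m[φ5→X14] = [T, T, T, T]
r3 m[φ6→X12] = [T, T, T, T]
r3 m[φ6→X10] = [T, T, T, T]
r3 m[φ7→X12] = [T, T, T, T]
r3 m[φ7→X10] = [T, T, T, T]
r3 m[φ8→X12] = [T, T, T, T]
r3 m[φ8→X6] = [T, T, T, T]
r3 m[φ9→X12] = [T, T, T, T]
r3 m[φ9→X6] = [T, T, T, T]
r3 m[X8→φ0] = [T, T, T, T]
r3 m[X8→φ1] = [T, T, T, T]
r3 m[X8→φ4] = [T, T, T, T]
r3 m[X8→φ5] = [T, T, T, T]
r3 m[X13→φ2] = [T, T, T, T]
r3 m[X13→φ3] = [T, T, T, T]
r3 m[X12→φ0] = [T, T, T, T]
r3 m[X12→φ6] = [T, T, T, T]
r3 m[X12→φ7] = [T, T, T, T]
r3 m[X12→φ8] = [T, T, T, T]
r3 m[X12→φ9] = [T, T, T, T]
r3 m[X14→φ1] = [T, T, T, T]
r3 m[X14→φ2] = [T, T, T, T]
r3 m[X14→φ5] = [T, T, T, T]
r3 m[X10→φ3] = [T, T, T, T]
r3 m[X10→φ6] = [F, T, T, T]
r3 m[X10→φ7] = [F, T, T, T]
r3 m[X6→φ4] = [T, T, T, T]
r3 m[X6→φ8] = [T, T, T, T]
r3 m[X6→φ9] = [T, T, T, T]
fixed point reached at round 3
messages reach a fixed point at round 3

CONVERGED at round 3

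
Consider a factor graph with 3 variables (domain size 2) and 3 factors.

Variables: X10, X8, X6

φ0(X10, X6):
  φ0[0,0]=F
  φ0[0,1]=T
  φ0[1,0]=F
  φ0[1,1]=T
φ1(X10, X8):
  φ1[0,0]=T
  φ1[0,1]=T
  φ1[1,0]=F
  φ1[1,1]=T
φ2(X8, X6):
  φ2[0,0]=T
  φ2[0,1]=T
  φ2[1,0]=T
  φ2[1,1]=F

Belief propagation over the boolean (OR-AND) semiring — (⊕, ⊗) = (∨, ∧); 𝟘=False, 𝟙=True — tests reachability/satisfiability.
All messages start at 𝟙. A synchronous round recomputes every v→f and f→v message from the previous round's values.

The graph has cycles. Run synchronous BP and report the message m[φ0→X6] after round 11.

message @ round 11 = [F, T]

init: all messages = 𝟙 over 2 values
r1 m[φ0→X10] = [T, T]
r1 m[φ0→X6] = [F, T]
r1 m[φ1→X10] = [T, T]
r1 m[φ1→X8] = [T, T]
r1 m[φ2→X8] = [T, T]
r1 m[φ2→X6] = [T, T]
r1 m[X10→φ0] = [T, T]
r1 m[X10→φ1] = [T, T]
r1 m[X8→φ1] = [T, T]
r1 m[X8→φ2] = [T, T]
r1 m[X6→φ0] = [T, T]
r1 m[X6→φ2] = [T, T]
r2 m[φ0→X10] = [T, T]
r2 m[φ0→X6] = [F, T]
r2 m[φ1→X10] = [T, T]
r2 m[φ1→X8] = [T, T]
r2 m[φ2→X8] = [T, T]
r2 m[φ2→X6] = [T, T]
r2 m[X10→φ0] = [T, T]
r2 m[X10→φ1] = [T, T]
r2 m[X8→φ1] = [T, T]
r2 m[X8→φ2] = [T, T]
r2 m[X6→φ0] = [T, T]
r2 m[X6→φ2] = [F, T]
r3 m[φ0→X10] = [T, T]
r3 m[φ0→X6] = [F, T]
r3 m[φ1→X10] = [T, T]
r3 m[φ1→X8] = [T, T]
r3 m[φ2→X8] = [T, F]
r3 m[φ2→X6] = [T, T]
r3 m[X10→φ0] = [T, T]
r3 m[X10→φ1] = [T, T]
r3 m[X8→φ1] = [T, T]
r3 m[X8→φ2] = [T, T]
r3 m[X6→φ0] = [T, T]
r3 m[X6→φ2] = [F, T]
r4 m[φ0→X10] = [T, T]
r4 m[φ0→X6] = [F, T]
r4 m[φ1→X10] = [T, T]
r4 m[φ1→X8] = [T, T]
r4 m[φ2→X8] = [T, F]
r4 m[φ2→X6] = [T, T]
r4 m[X10→φ0] = [T, T]
r4 m[X10→φ1] = [T, T]
r4 m[X8→φ1] = [T, F]
r4 m[X8→φ2] = [T, T]
r4 m[X6→φ0] = [T, T]
r4 m[X6→φ2] = [F, T]
r5 m[φ0→X10] = [T, T]
r5 m[φ0→X6] = [F, T]
r5 m[φ1→X10] = [T, F]
r5 m[φ1→X8] = [T, T]
r5 m[φ2→X8] = [T, F]
r5 m[φ2→X6] = [T, T]
r5 m[X10→φ0] = [T, T]
r5 m[X10→φ1] = [T, T]
r5 m[X8→φ1] = [T, F]
r5 m[X8→φ2] = [T, T]
r5 m[X6→φ0] = [T, T]
r5 m[X6→φ2] = [F, T]
r6 m[φ0→X10] = [T, T]
r6 m[φ0→X6] = [F, T]
r6 m[φ1→X10] = [T, F]
r6 m[φ1→X8] = [T, T]
r6 m[φ2→X8] = [T, F]
r6 m[φ2→X6] = [T, T]
r6 m[X10→φ0] = [T, F]
r6 m[X10→φ1] = [T, T]
r6 m[X8→φ1] = [T, F]
r6 m[X8→φ2] = [T, T]
r6 m[X6→φ0] = [T, T]
r6 m[X6→φ2] = [F, T]
r7 m[φ0→X10] = [T, T]
r7 m[φ0→X6] = [F, T]
r7 m[φ1→X10] = [T, F]
r7 m[φ1→X8] = [T, T]
r7 m[φ2→X8] = [T, F]
r7 m[φ2→X6] = [T, T]
r7 m[X10→φ0] = [T, F]
r7 m[X10→φ1] = [T, T]
r7 m[X8→φ1] = [T, F]
r7 m[X8→φ2] = [T, T]
r7 m[X6→φ0] = [T, T]
r7 m[X6→φ2] = [F, T]
r8 m[φ0→X10] = [T, T]
r8 m[φ0→X6] = [F, T]
r8 m[φ1→X10] = [T, F]
r8 m[φ1→X8] = [T, T]
r8 m[φ2→X8] = [T, F]
r8 m[φ2→X6] = [T, T]
r8 m[X10→φ0] = [T, F]
r8 m[X10→φ1] = [T, T]
r8 m[X8→φ1] = [T, F]
r8 m[X8→φ2] = [T, T]
r8 m[X6→φ0] = [T, T]
r8 m[X6→φ2] = [F, T]
r9 m[φ0→X10] = [T, T]
r9 m[φ0→X6] = [F, T]
r9 m[φ1→X10] = [T, F]
r9 m[φ1→X8] = [T, T]
r9 m[φ2→X8] = [T, F]
r9 m[φ2→X6] = [T, T]
r9 m[X10→φ0] = [T, F]
r9 m[X10→φ1] = [T, T]
r9 m[X8→φ1] = [T, F]
r9 m[X8→φ2] = [T, T]
r9 m[X6→φ0] = [T, T]
r9 m[X6→φ2] = [F, T]
r10 m[φ0→X10] = [T, T]
r10 m[φ0→X6] = [F, T]
r10 m[φ1→X10] = [T, F]
r10 m[φ1→X8] = [T, T]
r10 m[φ2→X8] = [T, F]
r10 m[φ2→X6] = [T, T]
r10 m[X10→φ0] = [T, F]
r10 m[X10→φ1] = [T, T]
r10 m[X8→φ1] = [T, F]
r10 m[X8→φ2] = [T, T]
r10 m[X6→φ0] = [T, T]
r10 m[X6→φ2] = [F, T]
r11 m[φ0→X10] = [T, T]
r11 m[φ0→X6] = [F, T]
r11 m[φ1→X10] = [T, F]
r11 m[φ1→X8] = [T, T]
r11 m[φ2→X8] = [T, F]
r11 m[φ2→X6] = [T, T]
r11 m[X10→φ0] = [T, F]
r11 m[X10→φ1] = [T, T]
r11 m[X8→φ1] = [T, F]
r11 m[X8→φ2] = [T, T]
r11 m[X6→φ0] = [T, T]
r11 m[X6→φ2] = [F, T]
fixed point reached at round 7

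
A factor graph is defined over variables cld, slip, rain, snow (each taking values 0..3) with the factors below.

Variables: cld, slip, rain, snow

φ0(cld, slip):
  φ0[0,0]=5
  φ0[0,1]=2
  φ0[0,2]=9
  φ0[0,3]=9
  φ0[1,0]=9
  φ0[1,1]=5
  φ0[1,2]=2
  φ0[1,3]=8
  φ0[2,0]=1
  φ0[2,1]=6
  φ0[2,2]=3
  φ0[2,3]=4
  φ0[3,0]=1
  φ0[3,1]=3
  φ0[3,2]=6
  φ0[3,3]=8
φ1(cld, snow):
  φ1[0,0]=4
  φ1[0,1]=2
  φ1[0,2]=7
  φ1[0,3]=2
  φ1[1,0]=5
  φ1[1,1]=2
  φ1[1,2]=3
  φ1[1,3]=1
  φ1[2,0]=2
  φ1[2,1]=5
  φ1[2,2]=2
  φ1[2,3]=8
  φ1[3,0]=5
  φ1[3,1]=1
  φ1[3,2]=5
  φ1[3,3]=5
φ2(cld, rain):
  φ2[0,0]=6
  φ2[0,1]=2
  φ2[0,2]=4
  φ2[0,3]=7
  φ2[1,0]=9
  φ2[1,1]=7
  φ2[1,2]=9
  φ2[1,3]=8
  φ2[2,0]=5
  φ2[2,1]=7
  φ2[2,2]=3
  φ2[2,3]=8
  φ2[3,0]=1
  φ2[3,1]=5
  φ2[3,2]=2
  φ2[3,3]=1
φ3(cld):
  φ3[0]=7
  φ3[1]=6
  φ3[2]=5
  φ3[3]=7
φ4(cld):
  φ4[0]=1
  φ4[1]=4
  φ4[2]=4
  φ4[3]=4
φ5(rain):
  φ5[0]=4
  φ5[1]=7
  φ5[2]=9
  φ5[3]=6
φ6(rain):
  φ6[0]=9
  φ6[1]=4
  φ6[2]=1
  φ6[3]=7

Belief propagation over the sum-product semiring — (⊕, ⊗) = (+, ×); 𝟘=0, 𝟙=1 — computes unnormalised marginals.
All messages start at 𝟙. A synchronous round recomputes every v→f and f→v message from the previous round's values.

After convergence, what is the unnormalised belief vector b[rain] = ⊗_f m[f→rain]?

b[rain] = [3766968, 3450776, 881388, 4838694]

init: all messages = 𝟙 over 4 values
r1 m[φ0→cld] = [25, 24, 14, 18]
r1 m[φ0→slip] = [16, 16, 20, 29]
r1 m[φ1→cld] = [15, 11, 17, 16]
r1 m[φ1→snow] = [16, 10, 17, 16]
r1 m[φ2→cld] = [19, 33, 23, 9]
r1 m[φ2→rain] = [21, 21, 18, 24]
r1 m[φ3→cld] = [7, 6, 5, 7]
r1 m[φ4→cld] = [1, 4, 4, 4]
r1 m[φ5→rain] = [4, 7, 9, 6]
r1 m[φ6→rain] = [9, 4, 1, 7]
r1 m[cld→φ0] = [1, 1, 1, 1]
r1 m[cld→φ1] = [1, 1, 1, 1]
r1 m[cld→φ2] = [1, 1, 1, 1]
r1 m[cld→φ3] = [1, 1, 1, 1]
r1 m[cld→φ4] = [1, 1, 1, 1]
r1 m[slip→φ0] = [1, 1, 1, 1]
r1 m[rain→φ2] = [1, 1, 1, 1]
r1 m[rain→φ5] = [1, 1, 1, 1]
r1 m[rain→φ6] = [1, 1, 1, 1]
r1 m[snow→φ1] = [1, 1, 1, 1]
r2 m[φ0→cld] = [25, 24, 14, 18]
r2 m[φ0→slip] = [16, 16, 20, 29]
r2 m[φ1→cld] = [15, 11, 17, 16]
r2 m[φ1→snow] = [16, 10, 17, 16]
r2 m[φ2→cld] = [19, 33, 23, 9]
r2 m[φ2→rain] = [21, 21, 18, 24]
r2 m[φ3→cld] = [7, 6, 5, 7]
r2 m[φ4→cld] = [1, 4, 4, 4]
r2 m[φ5→rain] = [4, 7, 9, 6]
r2 m[φ6→rain] = [9, 4, 1, 7]
r2 m[cld→φ0] = [1995, 8712, 7820, 4032]
r2 m[cld→φ1] = [3325, 19008, 6440, 4536]
r2 m[cld→φ2] = [2625, 6336, 4760, 8064]
r2 m[cld→φ3] = [7125, 34848, 21896, 10368]
r2 m[cld→φ4] = [49875, 52272, 27370, 18144]
r2 m[slip→φ0] = [1, 1, 1, 1]
r2 m[rain→φ2] = [36, 28, 9, 42]
r2 m[rain→φ5] = [189, 84, 18, 168]
r2 m[rain→φ6] = [84, 147, 162, 144]
r2 m[snow→φ1] = [1, 1, 1, 1]
r3 m[φ0→cld] = [25, 24, 14, 18]
r3 m[φ0→slip] = [100235, 106566, 83031, 151187]
r3 m[φ1→cld] = [15, 11, 17, 16]
r3 m[φ1→snow] = [143900, 81402, 115859, 99858]
r3 m[φ2→cld] = [602, 937, 739, 236]
r3 m[φ2→rain] = [104638, 123242, 97932, 115207]
r3 m[φ3→cld] = [7, 6, 5, 7]
r3 m[φ4→cld] = [1, 4, 4, 4]
r3 m[φ5→rain] = [4, 7, 9, 6]
r3 m[φ6→rain] = [9, 4, 1, 7]
r3 m[cld→φ0] = [1995, 8712, 7820, 4032]
r3 m[cld→φ1] = [3325, 19008, 6440, 4536]
r3 m[cld→φ2] = [2625, 6336, 4760, 8064]
r3 m[cld→φ3] = [7125, 34848, 21896, 10368]
r3 m[cld→φ4] = [49875, 52272, 27370, 18144]
r3 m[slip→φ0] = [1, 1, 1, 1]
r3 m[rain→φ2] = [36, 28, 9, 42]
r3 m[rain→φ5] = [189, 84, 18, 168]
r3 m[rain→φ6] = [84, 147, 162, 144]
r3 m[snow→φ1] = [1, 1, 1, 1]
r4 m[φ0→cld] = [25, 24, 14, 18]
r4 m[φ0→slip] = [100235, 106566, 83031, 151187]
r4 m[φ1→cld] = [15, 11, 17, 16]
r4 m[φ1→snow] = [143900, 81402, 115859, 99858]
r4 m[φ2→cld] = [602, 937, 739, 236]
r4 m[φ2→rain] = [104638, 123242, 97932, 115207]
r4 m[φ3→cld] = [7, 6, 5, 7]
r4 m[φ4→cld] = [1, 4, 4, 4]
r4 m[φ5→rain] = [4, 7, 9, 6]
r4 m[φ6→rain] = [9, 4, 1, 7]
r4 m[cld→φ0] = [63210, 247368, 251260, 105728]
r4 m[cld→φ1] = [105350, 539712, 206920, 118944]
r4 m[cld→φ2] = [2625, 6336, 4760, 8064]
r4 m[cld→φ3] = [225750, 989472, 703528, 271872]
r4 m[cld→φ4] = [1580250, 1484208, 879410, 475776]
r4 m[slip→φ0] = [1, 1, 1, 1]
r4 m[rain→φ2] = [36, 28, 9, 42]
r4 m[rain→φ5] = [941742, 492968, 97932, 806449]
r4 m[rain→φ6] = [418552, 862694, 881388, 691242]
r4 m[snow→φ1] = [1, 1, 1, 1]
r5 m[φ0→cld] = [25, 24, 14, 18]
r5 m[φ0→slip] = [2899350, 3188004, 2451774, 4398698]
r5 m[φ1→cld] = [15, 11, 17, 16]
r5 m[φ1→snow] = [4128520, 2443668, 3365146, 3000492]
r5 m[φ2→cld] = [602, 937, 739, 236]
r5 m[φ2→rain] = [104638, 123242, 97932, 115207]
r5 m[φ3→cld] = [7, 6, 5, 7]
r5 m[φ4→cld] = [1, 4, 4, 4]
r5 m[φ5→rain] = [4, 7, 9, 6]
r5 m[φ6→rain] = [9, 4, 1, 7]
r5 m[cld→φ0] = [63210, 247368, 251260, 105728]
r5 m[cld→φ1] = [105350, 539712, 206920, 118944]
r5 m[cld→φ2] = [2625, 6336, 4760, 8064]
r5 m[cld→φ3] = [225750, 989472, 703528, 271872]
r5 m[cld→φ4] = [1580250, 1484208, 879410, 475776]
r5 m[slip→φ0] = [1, 1, 1, 1]
r5 m[rain→φ2] = [36, 28, 9, 42]
r5 m[rain→φ5] = [941742, 492968, 97932, 806449]
r5 m[rain→φ6] = [418552, 862694, 881388, 691242]
r5 m[snow→φ1] = [1, 1, 1, 1]
r6 m[φ0→cld] = [25, 24, 14, 18]
r6 m[φ0→slip] = [2899350, 3188004, 2451774, 4398698]
r6 m[φ1→cld] = [15, 11, 17, 16]
r6 m[φ1→snow] = [4128520, 2443668, 3365146, 3000492]
r6 m[φ2→cld] = [602, 937, 739, 236]
r6 m[φ2→rain] = [104638, 123242, 97932, 115207]
r6 m[φ3→cld] = [7, 6, 5, 7]
r6 m[φ4→cld] = [1, 4, 4, 4]
r6 m[φ5→rain] = [4, 7, 9, 6]
r6 m[φ6→rain] = [9, 4, 1, 7]
r6 m[cld→φ0] = [63210, 247368, 251260, 105728]
r6 m[cld→φ1] = [105350, 539712, 206920, 118944]
r6 m[cld→φ2] = [2625, 6336, 4760, 8064]
r6 m[cld→φ3] = [225750, 989472, 703528, 271872]
r6 m[cld→φ4] = [1580250, 1484208, 879410, 475776]
r6 m[slip→φ0] = [1, 1, 1, 1]
r6 m[rain→φ2] = [36, 28, 9, 42]
r6 m[rain→φ5] = [941742, 492968, 97932, 806449]
r6 m[rain→φ6] = [418552, 862694, 881388, 691242]
r6 m[snow→φ1] = [1, 1, 1, 1]
fixed point reached at round 6
b[rain] = ⊗ incoming = [3766968, 3450776, 881388, 4838694]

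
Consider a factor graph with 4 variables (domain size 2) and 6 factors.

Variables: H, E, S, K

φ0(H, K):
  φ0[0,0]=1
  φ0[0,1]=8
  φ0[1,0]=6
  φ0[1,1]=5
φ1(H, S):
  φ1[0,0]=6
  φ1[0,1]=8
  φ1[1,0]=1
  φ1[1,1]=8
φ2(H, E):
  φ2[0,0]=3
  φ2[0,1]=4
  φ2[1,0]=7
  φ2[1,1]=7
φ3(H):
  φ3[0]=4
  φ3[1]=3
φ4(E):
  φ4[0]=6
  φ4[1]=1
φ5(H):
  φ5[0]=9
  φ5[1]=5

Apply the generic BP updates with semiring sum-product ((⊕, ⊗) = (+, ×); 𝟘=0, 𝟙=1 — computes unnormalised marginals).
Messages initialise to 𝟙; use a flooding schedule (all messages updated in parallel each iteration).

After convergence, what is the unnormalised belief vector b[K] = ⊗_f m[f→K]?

init: all messages = 𝟙 over 2 values
r1 m[φ0→H] = [9, 11]
r1 m[φ0→K] = [7, 13]
r1 m[φ1→H] = [14, 9]
r1 m[φ1→S] = [7, 16]
r1 m[φ2→H] = [7, 14]
r1 m[φ2→E] = [10, 11]
r1 m[φ3→H] = [4, 3]
r1 m[φ4→E] = [6, 1]
r1 m[φ5→H] = [9, 5]
r1 m[H→φ0] = [1, 1]
r1 m[H→φ1] = [1, 1]
r1 m[H→φ2] = [1, 1]
r1 m[H→φ3] = [1, 1]
r1 m[H→φ5] = [1, 1]
r1 m[E→φ2] = [1, 1]
r1 m[E→φ4] = [1, 1]
r1 m[S→φ1] = [1, 1]
r1 m[K→φ0] = [1, 1]
r2 m[φ0→H] = [9, 11]
r2 m[φ0→K] = [7, 13]
r2 m[φ1→H] = [14, 9]
r2 m[φ1→S] = [7, 16]
r2 m[φ2→H] = [7, 14]
r2 m[φ2→E] = [10, 11]
r2 m[φ3→H] = [4, 3]
r2 m[φ4→E] = [6, 1]
r2 m[φ5→H] = [9, 5]
r2 m[H→φ0] = [3528, 1890]
r2 m[H→φ1] = [2268, 2310]
r2 m[H→φ2] = [4536, 1485]
r2 m[H→φ3] = [7938, 6930]
r2 m[H→φ5] = [3528, 4158]
r2 m[E→φ2] = [6, 1]
r2 m[E→φ4] = [10, 11]
r2 m[S→φ1] = [1, 1]
r2 m[K→φ0] = [1, 1]
r3 m[φ0→H] = [9, 11]
r3 m[φ0→K] = [14868, 37674]
r3 m[φ1→H] = [14, 9]
r3 m[φ1→S] = [15918, 36624]
r3 m[φ2→H] = [22, 49]
r3 m[φ2→E] = [24003, 28539]
r3 m[φ3→H] = [4, 3]
r3 m[φ4→E] = [6, 1]
r3 m[φ5→H] = [9, 5]
r3 m[H→φ0] = [3528, 1890]
r3 m[H→φ1] = [2268, 2310]
r3 m[H→φ2] = [4536, 1485]
r3 m[H→φ3] = [7938, 6930]
r3 m[H→φ5] = [3528, 4158]
r3 m[E→φ2] = [6, 1]
r3 m[E→φ4] = [10, 11]
r3 m[S→φ1] = [1, 1]
r3 m[K→φ0] = [1, 1]
r4 m[φ0→H] = [9, 11]
r4 m[φ0→K] = [14868, 37674]
r4 m[φ1→H] = [14, 9]
r4 m[φ1→S] = [15918, 36624]
r4 m[φ2→H] = [22, 49]
r4 m[φ2→E] = [24003, 28539]
r4 m[φ3→H] = [4, 3]
r4 m[φ4→E] = [6, 1]
r4 m[φ5→H] = [9, 5]
r4 m[H→φ0] = [11088, 6615]
r4 m[H→φ1] = [7128, 8085]
r4 m[H→φ2] = [4536, 1485]
r4 m[H→φ3] = [24948, 24255]
r4 m[H→φ5] = [11088, 14553]
r4 m[E→φ2] = [6, 1]
r4 m[E→φ4] = [24003, 28539]
r4 m[S→φ1] = [1, 1]
r4 m[K→φ0] = [1, 1]
r5 m[φ0→H] = [9, 11]
r5 m[φ0→K] = [50778, 121779]
r5 m[φ1→H] = [14, 9]
r5 m[φ1→S] = [50853, 121704]
r5 m[φ2→H] = [22, 49]
r5 m[φ2→E] = [24003, 28539]
r5 m[φ3→H] = [4, 3]
r5 m[φ4→E] = [6, 1]
r5 m[φ5→H] = [9, 5]
r5 m[H→φ0] = [11088, 6615]
r5 m[H→φ1] = [7128, 8085]
r5 m[H→φ2] = [4536, 1485]
r5 m[H→φ3] = [24948, 24255]
r5 m[H→φ5] = [11088, 14553]
r5 m[E→φ2] = [6, 1]
r5 m[E→φ4] = [24003, 28539]
r5 m[S→φ1] = [1, 1]
r5 m[K→φ0] = [1, 1]
r6 m[φ0→H] = [9, 11]
r6 m[φ0→K] = [50778, 121779]
r6 m[φ1→H] = [14, 9]
r6 m[φ1→S] = [50853, 121704]
r6 m[φ2→H] = [22, 49]
r6 m[φ2→E] = [24003, 28539]
r6 m[φ3→H] = [4, 3]
r6 m[φ4→E] = [6, 1]
r6 m[φ5→H] = [9, 5]
r6 m[H→φ0] = [11088, 6615]
r6 m[H→φ1] = [7128, 8085]
r6 m[H→φ2] = [4536, 1485]
r6 m[H→φ3] = [24948, 24255]
r6 m[H→φ5] = [11088, 14553]
r6 m[E→φ2] = [6, 1]
r6 m[E→φ4] = [24003, 28539]
r6 m[S→φ1] = [1, 1]
r6 m[K→φ0] = [1, 1]
fixed point reached at round 6
b[K] = ⊗ incoming = [50778, 121779]

b[K] = [50778, 121779]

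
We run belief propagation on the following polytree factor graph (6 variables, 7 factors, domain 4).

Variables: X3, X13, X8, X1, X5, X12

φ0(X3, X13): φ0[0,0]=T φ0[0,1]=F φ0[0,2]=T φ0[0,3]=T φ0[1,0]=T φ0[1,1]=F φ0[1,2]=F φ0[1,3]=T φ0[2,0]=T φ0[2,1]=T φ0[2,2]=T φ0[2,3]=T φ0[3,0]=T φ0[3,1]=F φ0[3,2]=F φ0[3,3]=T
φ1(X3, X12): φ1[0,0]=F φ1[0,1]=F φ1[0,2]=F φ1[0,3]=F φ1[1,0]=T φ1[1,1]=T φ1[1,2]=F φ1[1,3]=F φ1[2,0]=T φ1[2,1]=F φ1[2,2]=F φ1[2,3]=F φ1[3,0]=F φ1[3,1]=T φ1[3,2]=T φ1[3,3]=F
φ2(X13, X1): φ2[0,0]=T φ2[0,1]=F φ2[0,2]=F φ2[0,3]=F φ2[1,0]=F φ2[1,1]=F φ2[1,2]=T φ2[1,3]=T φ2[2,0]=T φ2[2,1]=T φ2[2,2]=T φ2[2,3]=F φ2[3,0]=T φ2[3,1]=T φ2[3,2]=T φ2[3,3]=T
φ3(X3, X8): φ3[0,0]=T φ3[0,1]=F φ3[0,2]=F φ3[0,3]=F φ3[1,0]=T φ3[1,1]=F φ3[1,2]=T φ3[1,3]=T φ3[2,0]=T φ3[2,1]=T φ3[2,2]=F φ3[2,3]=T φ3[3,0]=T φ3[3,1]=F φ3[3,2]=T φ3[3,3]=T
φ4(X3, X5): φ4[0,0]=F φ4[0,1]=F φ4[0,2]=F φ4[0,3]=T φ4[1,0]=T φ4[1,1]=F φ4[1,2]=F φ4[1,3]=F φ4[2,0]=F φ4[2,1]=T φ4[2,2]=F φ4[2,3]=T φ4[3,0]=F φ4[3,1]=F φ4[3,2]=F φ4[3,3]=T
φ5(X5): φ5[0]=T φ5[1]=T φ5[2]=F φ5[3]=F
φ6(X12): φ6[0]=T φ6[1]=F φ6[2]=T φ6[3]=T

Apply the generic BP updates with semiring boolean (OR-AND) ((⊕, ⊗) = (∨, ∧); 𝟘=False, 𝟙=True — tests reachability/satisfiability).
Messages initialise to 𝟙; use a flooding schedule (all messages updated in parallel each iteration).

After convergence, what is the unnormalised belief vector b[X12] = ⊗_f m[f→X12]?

b[X12] = [T, F, F, F]

init: all messages = 𝟙 over 4 values
r1 m[φ0→X3] = [T, T, T, T]
r1 m[φ0→X13] = [T, T, T, T]
r1 m[φ1→X3] = [F, T, T, T]
r1 m[φ1→X12] = [T, T, T, F]
r1 m[φ2→X13] = [T, T, T, T]
r1 m[φ2→X1] = [T, T, T, T]
r1 m[φ3→X3] = [T, T, T, T]
r1 m[φ3→X8] = [T, T, T, T]
r1 m[φ4→X3] = [T, T, T, T]
r1 m[φ4→X5] = [T, T, F, T]
r1 m[φ5→X5] = [T, T, F, F]
r1 m[φ6→X12] = [T, F, T, T]
r1 m[X3→φ0] = [T, T, T, T]
r1 m[X3→φ1] = [T, T, T, T]
r1 m[X3→φ3] = [T, T, T, T]
r1 m[X3→φ4] = [T, T, T, T]
r1 m[X13→φ0] = [T, T, T, T]
r1 m[X13→φ2] = [T, T, T, T]
r1 m[X8→φ3] = [T, T, T, T]
r1 m[X1→φ2] = [T, T, T, T]
r1 m[X5→φ4] = [T, T, T, T]
r1 m[X5→φ5] = [T, T, T, T]
r1 m[X12→φ1] = [T, T, T, T]
r1 m[X12→φ6] = [T, T, T, T]
r2 m[φ0→X3] = [T, T, T, T]
r2 m[φ0→X13] = [T, T, T, T]
r2 m[φ1→X3] = [F, T, T, T]
r2 m[φ1→X12] = [T, T, T, F]
r2 m[φ2→X13] = [T, T, T, T]
r2 m[φ2→X1] = [T, T, T, T]
r2 m[φ3→X3] = [T, T, T, T]
r2 m[φ3→X8] = [T, T, T, T]
r2 m[φ4→X3] = [T, T, T, T]
r2 m[φ4→X5] = [T, T, F, T]
r2 m[φ5→X5] = [T, T, F, F]
r2 m[φ6→X12] = [T, F, T, T]
r2 m[X3→φ0] = [F, T, T, T]
r2 m[X3→φ1] = [T, T, T, T]
r2 m[X3→φ3] = [F, T, T, T]
r2 m[X3→φ4] = [F, T, T, T]
r2 m[X13→φ0] = [T, T, T, T]
r2 m[X13→φ2] = [T, T, T, T]
r2 m[X8→φ3] = [T, T, T, T]
r2 m[X1→φ2] = [T, T, T, T]
r2 m[X5→φ4] = [T, T, F, F]
r2 m[X5→φ5] = [T, T, F, T]
r2 m[X12→φ1] = [T, F, T, T]
r2 m[X12→φ6] = [T, T, T, F]
r3 m[φ0→X3] = [T, T, T, T]
r3 m[φ0→X13] = [T, T, T, T]
r3 m[φ1→X3] = [F, T, T, T]
r3 m[φ1→X12] = [T, T, T, F]
r3 m[φ2→X13] = [T, T, T, T]
r3 m[φ2→X1] = [T, T, T, T]
r3 m[φ3→X3] = [T, T, T, T]
r3 m[φ3→X8] = [T, T, T, T]
r3 m[φ4→X3] = [F, T, T, F]
r3 m[φ4→X5] = [T, T, F, T]
r3 m[φ5→X5] = [T, T, F, F]
r3 m[φ6→X12] = [T, F, T, T]
r3 m[X3→φ0] = [F, T, T, T]
r3 m[X3→φ1] = [T, T, T, T]
r3 m[X3→φ3] = [F, T, T, T]
r3 m[X3→φ4] = [F, T, T, T]
r3 m[X13→φ0] = [T, T, T, T]
r3 m[X13→φ2] = [T, T, T, T]
r3 m[X8→φ3] = [T, T, T, T]
r3 m[X1→φ2] = [T, T, T, T]
r3 m[X5→φ4] = [T, T, F, F]
r3 m[X5→φ5] = [T, T, F, T]
r3 m[X12→φ1] = [T, F, T, T]
r3 m[X12→φ6] = [T, T, T, F]
r4 m[φ0→X3] = [T, T, T, T]
r4 m[φ0→X13] = [T, T, T, T]
r4 m[φ1→X3] = [F, T, T, T]
r4 m[φ1→X12] = [T, T, T, F]
r4 m[φ2→X13] = [T, T, T, T]
r4 m[φ2→X1] = [T, T, T, T]
r4 m[φ3→X3] = [T, T, T, T]
r4 m[φ3→X8] = [T, T, T, T]
r4 m[φ4→X3] = [F, T, T, F]
r4 m[φ4→X5] = [T, T, F, T]
r4 m[φ5→X5] = [T, T, F, F]
r4 m[φ6→X12] = [T, F, T, T]
r4 m[X3→φ0] = [F, T, T, F]
r4 m[X3→φ1] = [F, T, T, F]
r4 m[X3→φ3] = [F, T, T, F]
r4 m[X3→φ4] = [F, T, T, T]
r4 m[X13→φ0] = [T, T, T, T]
r4 m[X13→φ2] = [T, T, T, T]
r4 m[X8→φ3] = [T, T, T, T]
r4 m[X1→φ2] = [T, T, T, T]
r4 m[X5→φ4] = [T, T, F, F]
r4 m[X5→φ5] = [T, T, F, T]
r4 m[X12→φ1] = [T, F, T, T]
r4 m[X12→φ6] = [T, T, T, F]
r5 m[φ0→X3] = [T, T, T, T]
r5 m[φ0→X13] = [T, T, T, T]
r5 m[φ1→X3] = [F, T, T, T]
r5 m[φ1→X12] = [T, T, F, F]
r5 m[φ2→X13] = [T, T, T, T]
r5 m[φ2→X1] = [T, T, T, T]
r5 m[φ3→X3] = [T, T, T, T]
r5 m[φ3→X8] = [T, T, T, T]
r5 m[φ4→X3] = [F, T, T, F]
r5 m[φ4→X5] = [T, T, F, T]
r5 m[φ5→X5] = [T, T, F, F]
r5 m[φ6→X12] = [T, F, T, T]
r5 m[X3→φ0] = [F, T, T, F]
r5 m[X3→φ1] = [F, T, T, F]
r5 m[X3→φ3] = [F, T, T, F]
r5 m[X3→φ4] = [F, T, T, T]
r5 m[X13→φ0] = [T, T, T, T]
r5 m[X13→φ2] = [T, T, T, T]
r5 m[X8→φ3] = [T, T, T, T]
r5 m[X1→φ2] = [T, T, T, T]
r5 m[X5→φ4] = [T, T, F, F]
r5 m[X5→φ5] = [T, T, F, T]
r5 m[X12→φ1] = [T, F, T, T]
r5 m[X12→φ6] = [T, T, T, F]
r6 m[φ0→X3] = [T, T, T, T]
r6 m[φ0→X13] = [T, T, T, T]
r6 m[φ1→X3] = [F, T, T, T]
r6 m[φ1→X12] = [T, T, F, F]
r6 m[φ2→X13] = [T, T, T, T]
r6 m[φ2→X1] = [T, T, T, T]
r6 m[φ3→X3] = [T, T, T, T]
r6 m[φ3→X8] = [T, T, T, T]
r6 m[φ4→X3] = [F, T, T, F]
r6 m[φ4→X5] = [T, T, F, T]
r6 m[φ5→X5] = [T, T, F, F]
r6 m[φ6→X12] = [T, F, T, T]
r6 m[X3→φ0] = [F, T, T, F]
r6 m[X3→φ1] = [F, T, T, F]
r6 m[X3→φ3] = [F, T, T, F]
r6 m[X3→φ4] = [F, T, T, T]
r6 m[X13→φ0] = [T, T, T, T]
r6 m[X13→φ2] = [T, T, T, T]
r6 m[X8→φ3] = [T, T, T, T]
r6 m[X1→φ2] = [T, T, T, T]
r6 m[X5→φ4] = [T, T, F, F]
r6 m[X5→φ5] = [T, T, F, T]
r6 m[X12→φ1] = [T, F, T, T]
r6 m[X12→φ6] = [T, T, F, F]
r7 m[φ0→X3] = [T, T, T, T]
r7 m[φ0→X13] = [T, T, T, T]
r7 m[φ1→X3] = [F, T, T, T]
r7 m[φ1→X12] = [T, T, F, F]
r7 m[φ2→X13] = [T, T, T, T]
r7 m[φ2→X1] = [T, T, T, T]
r7 m[φ3→X3] = [T, T, T, T]
r7 m[φ3→X8] = [T, T, T, T]
r7 m[φ4→X3] = [F, T, T, F]
r7 m[φ4→X5] = [T, T, F, T]
r7 m[φ5→X5] = [T, T, F, F]
r7 m[φ6→X12] = [T, F, T, T]
r7 m[X3→φ0] = [F, T, T, F]
r7 m[X3→φ1] = [F, T, T, F]
r7 m[X3→φ3] = [F, T, T, F]
r7 m[X3→φ4] = [F, T, T, T]
r7 m[X13→φ0] = [T, T, T, T]
r7 m[X13→φ2] = [T, T, T, T]
r7 m[X8→φ3] = [T, T, T, T]
r7 m[X1→φ2] = [T, T, T, T]
r7 m[X5→φ4] = [T, T, F, F]
r7 m[X5→φ5] = [T, T, F, T]
r7 m[X12→φ1] = [T, F, T, T]
r7 m[X12→φ6] = [T, T, F, F]
fixed point reached at round 7
b[X12] = ⊗ incoming = [T, F, F, F]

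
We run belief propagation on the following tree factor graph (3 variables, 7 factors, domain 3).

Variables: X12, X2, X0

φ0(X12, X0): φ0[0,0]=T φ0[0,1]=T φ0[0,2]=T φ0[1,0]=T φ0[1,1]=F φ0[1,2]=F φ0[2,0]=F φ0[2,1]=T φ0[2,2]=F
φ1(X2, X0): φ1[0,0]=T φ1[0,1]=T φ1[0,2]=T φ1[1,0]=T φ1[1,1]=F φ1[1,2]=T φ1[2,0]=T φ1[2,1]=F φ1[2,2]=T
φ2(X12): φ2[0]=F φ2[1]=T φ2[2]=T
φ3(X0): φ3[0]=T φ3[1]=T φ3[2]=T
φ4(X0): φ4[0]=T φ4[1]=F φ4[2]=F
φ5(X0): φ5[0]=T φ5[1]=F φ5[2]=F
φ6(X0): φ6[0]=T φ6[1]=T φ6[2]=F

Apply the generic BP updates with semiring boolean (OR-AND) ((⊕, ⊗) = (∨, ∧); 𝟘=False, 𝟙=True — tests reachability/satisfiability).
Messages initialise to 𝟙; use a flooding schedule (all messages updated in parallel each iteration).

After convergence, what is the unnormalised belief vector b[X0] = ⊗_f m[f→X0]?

init: all messages = 𝟙 over 3 values
r1 m[φ0→X12] = [T, T, T]
r1 m[φ0→X0] = [T, T, T]
r1 m[φ1→X2] = [T, T, T]
r1 m[φ1→X0] = [T, T, T]
r1 m[φ2→X12] = [F, T, T]
r1 m[φ3→X0] = [T, T, T]
r1 m[φ4→X0] = [T, F, F]
r1 m[φ5→X0] = [T, F, F]
r1 m[φ6→X0] = [T, T, F]
r1 m[X12→φ0] = [T, T, T]
r1 m[X12→φ2] = [T, T, T]
r1 m[X2→φ1] = [T, T, T]
r1 m[X0→φ0] = [T, T, T]
r1 m[X0→φ1] = [T, T, T]
r1 m[X0→φ3] = [T, T, T]
r1 m[X0→φ4] = [T, T, T]
r1 m[X0→φ5] = [T, T, T]
r1 m[X0→φ6] = [T, T, T]
r2 m[φ0→X12] = [T, T, T]
r2 m[φ0→X0] = [T, T, T]
r2 m[φ1→X2] = [T, T, T]
r2 m[φ1→X0] = [T, T, T]
r2 m[φ2→X12] = [F, T, T]
r2 m[φ3→X0] = [T, T, T]
r2 m[φ4→X0] = [T, F, F]
r2 m[φ5→X0] = [T, F, F]
r2 m[φ6→X0] = [T, T, F]
r2 m[X12→φ0] = [F, T, T]
r2 m[X12→φ2] = [T, T, T]
r2 m[X2→φ1] = [T, T, T]
r2 m[X0→φ0] = [T, F, F]
r2 m[X0→φ1] = [T, F, F]
r2 m[X0→φ3] = [T, F, F]
r2 m[X0→φ4] = [T, F, F]
r2 m[X0→φ5] = [T, F, F]
r2 m[X0→φ6] = [T, F, F]
r3 m[φ0→X12] = [T, T, F]
r3 m[φ0→X0] = [T, T, F]
r3 m[φ1→X2] = [T, T, T]
r3 m[φ1→X0] = [T, T, T]
r3 m[φ2→X12] = [F, T, T]
r3 m[φ3→X0] = [T, T, T]
r3 m[φ4→X0] = [T, F, F]
r3 m[φ5→X0] = [T, F, F]
r3 m[φ6→X0] = [T, T, F]
r3 m[X12→φ0] = [F, T, T]
r3 m[X12→φ2] = [T, T, T]
r3 m[X2→φ1] = [T, T, T]
r3 m[X0→φ0] = [T, F, F]
r3 m[X0→φ1] = [T, F, F]
r3 m[X0→φ3] = [T, F, F]
r3 m[X0→φ4] = [T, F, F]
r3 m[X0→φ5] = [T, F, F]
r3 m[X0→φ6] = [T, F, F]
r4 m[φ0→X12] = [T, T, F]
r4 m[φ0→X0] = [T, T, F]
r4 m[φ1→X2] = [T, T, T]
r4 m[φ1→X0] = [T, T, T]
r4 m[φ2→X12] = [F, T, T]
r4 m[φ3→X0] = [T, T, T]
r4 m[φ4→X0] = [T, F, F]
r4 m[φ5→X0] = [T, F, F]
r4 m[φ6→X0] = [T, T, F]
r4 m[X12→φ0] = [F, T, T]
r4 m[X12→φ2] = [T, T, F]
r4 m[X2→φ1] = [T, T, T]
r4 m[X0→φ0] = [T, F, F]
r4 m[X0→φ1] = [T, F, F]
r4 m[X0→φ3] = [T, F, F]
r4 m[X0→φ4] = [T, F, F]
r4 m[X0→φ5] = [T, F, F]
r4 m[X0→φ6] = [T, F, F]
r5 m[φ0→X12] = [T, T, F]
r5 m[φ0→X0] = [T, T, F]
r5 m[φ1→X2] = [T, T, T]
r5 m[φ1→X0] = [T, T, T]
r5 m[φ2→X12] = [F, T, T]
r5 m[φ3→X0] = [T, T, T]
r5 m[φ4→X0] = [T, F, F]
r5 m[φ5→X0] = [T, F, F]
r5 m[φ6→X0] = [T, T, F]
r5 m[X12→φ0] = [F, T, T]
r5 m[X12→φ2] = [T, T, F]
r5 m[X2→φ1] = [T, T, T]
r5 m[X0→φ0] = [T, F, F]
r5 m[X0→φ1] = [T, F, F]
r5 m[X0→φ3] = [T, F, F]
r5 m[X0→φ4] = [T, F, F]
r5 m[X0→φ5] = [T, F, F]
r5 m[X0→φ6] = [T, F, F]
fixed point reached at round 5
b[X0] = ⊗ incoming = [T, F, F]

b[X0] = [T, F, F]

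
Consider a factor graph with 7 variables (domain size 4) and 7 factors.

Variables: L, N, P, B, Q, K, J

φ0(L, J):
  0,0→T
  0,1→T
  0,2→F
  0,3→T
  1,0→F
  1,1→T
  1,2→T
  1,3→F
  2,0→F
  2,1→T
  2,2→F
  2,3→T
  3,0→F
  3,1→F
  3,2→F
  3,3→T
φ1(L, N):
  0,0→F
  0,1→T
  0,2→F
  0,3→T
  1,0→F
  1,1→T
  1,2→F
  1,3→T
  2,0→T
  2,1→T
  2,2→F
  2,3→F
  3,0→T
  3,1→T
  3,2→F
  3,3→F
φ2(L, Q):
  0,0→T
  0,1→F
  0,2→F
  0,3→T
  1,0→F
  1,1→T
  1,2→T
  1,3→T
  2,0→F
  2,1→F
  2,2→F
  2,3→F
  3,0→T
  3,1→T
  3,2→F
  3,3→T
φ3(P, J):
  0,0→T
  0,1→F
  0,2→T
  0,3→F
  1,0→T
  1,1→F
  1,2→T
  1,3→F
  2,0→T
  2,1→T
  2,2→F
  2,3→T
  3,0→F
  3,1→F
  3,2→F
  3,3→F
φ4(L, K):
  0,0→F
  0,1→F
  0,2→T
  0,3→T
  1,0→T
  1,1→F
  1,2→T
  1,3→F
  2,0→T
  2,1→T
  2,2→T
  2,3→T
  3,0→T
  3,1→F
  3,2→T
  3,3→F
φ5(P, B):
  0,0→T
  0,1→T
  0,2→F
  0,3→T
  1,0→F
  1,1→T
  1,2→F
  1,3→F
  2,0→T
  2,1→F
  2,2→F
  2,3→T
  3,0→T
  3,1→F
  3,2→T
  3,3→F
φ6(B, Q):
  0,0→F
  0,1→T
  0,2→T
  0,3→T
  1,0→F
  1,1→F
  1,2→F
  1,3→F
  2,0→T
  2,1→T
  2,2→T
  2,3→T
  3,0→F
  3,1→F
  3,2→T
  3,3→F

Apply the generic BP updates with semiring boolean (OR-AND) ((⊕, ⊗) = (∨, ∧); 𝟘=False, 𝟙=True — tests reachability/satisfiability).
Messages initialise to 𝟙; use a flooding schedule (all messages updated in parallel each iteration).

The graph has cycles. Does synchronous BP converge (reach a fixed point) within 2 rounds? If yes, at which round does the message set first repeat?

init: all messages = 𝟙 over 4 values
r1 m[φ0→L] = [T, T, T, T]
r1 m[φ0→J] = [T, T, T, T]
r1 m[φ1→L] = [T, T, T, T]
r1 m[φ1→N] = [T, T, F, T]
r1 m[φ2→L] = [T, T, F, T]
r1 m[φ2→Q] = [T, T, T, T]
r1 m[φ3→P] = [T, T, T, F]
r1 m[φ3→J] = [T, T, T, T]
r1 m[φ4→L] = [T, T, T, T]
r1 m[φ4→K] = [T, T, T, T]
r1 m[φ5→P] = [T, T, T, T]
r1 m[φ5→B] = [T, T, T, T]
r1 m[φ6→B] = [T, F, T, T]
r1 m[φ6→Q] = [T, T, T, T]
r1 m[L→φ0] = [T, T, T, T]
r1 m[L→φ1] = [T, T, T, T]
r1 m[L→φ2] = [T, T, T, T]
r1 m[L→φ4] = [T, T, T, T]
r1 m[N→φ1] = [T, T, T, T]
r1 m[P→φ3] = [T, T, T, T]
r1 m[P→φ5] = [T, T, T, T]
r1 m[B→φ5] = [T, T, T, T]
r1 m[B→φ6] = [T, T, T, T]
r1 m[Q→φ2] = [T, T, T, T]
r1 m[Q→φ6] = [T, T, T, T]
r1 m[K→φ4] = [T, T, T, T]
r1 m[J→φ0] = [T, T, T, T]
r1 m[J→φ3] = [T, T, T, T]
r2 m[φ0→L] = [T, T, T, T]
r2 m[φ0→J] = [T, T, T, T]
r2 m[φ1→L] = [T, T, T, T]
r2 m[φ1→N] = [T, T, F, T]
r2 m[φ2→L] = [T, T, F, T]
r2 m[φ2→Q] = [T, T, T, T]
r2 m[φ3→P] = [T, T, T, F]
r2 m[φ3→J] = [T, T, T, T]
r2 m[φ4→L] = [T, T, T, T]
r2 m[φ4→K] = [T, T, T, T]
r2 m[φ5→P] = [T, T, T, T]
r2 m[φ5→B] = [T, T, T, T]
r2 m[φ6→B] = [T, F, T, T]
r2 m[φ6→Q] = [T, T, T, T]
r2 m[L→φ0] = [T, T, F, T]
r2 m[L→φ1] = [T, T, F, T]
r2 m[L→φ2] = [T, T, T, T]
r2 m[L→φ4] = [T, T, F, T]
r2 m[N→φ1] = [T, T, T, T]
r2 m[P→φ3] = [T, T, T, T]
r2 m[P→φ5] = [T, T, T, F]
r2 m[B→φ5] = [T, F, T, T]
r2 m[B→φ6] = [T, T, T, T]
r2 m[Q→φ2] = [T, T, T, T]
r2 m[Q→φ6] = [T, T, T, T]
r2 m[K→φ4] = [T, T, T, T]
r2 m[J→φ0] = [T, T, T, T]
r2 m[J→φ3] = [T, T, T, T]
no fixed point within 2 rounds

NOT CONVERGED within 2 rounds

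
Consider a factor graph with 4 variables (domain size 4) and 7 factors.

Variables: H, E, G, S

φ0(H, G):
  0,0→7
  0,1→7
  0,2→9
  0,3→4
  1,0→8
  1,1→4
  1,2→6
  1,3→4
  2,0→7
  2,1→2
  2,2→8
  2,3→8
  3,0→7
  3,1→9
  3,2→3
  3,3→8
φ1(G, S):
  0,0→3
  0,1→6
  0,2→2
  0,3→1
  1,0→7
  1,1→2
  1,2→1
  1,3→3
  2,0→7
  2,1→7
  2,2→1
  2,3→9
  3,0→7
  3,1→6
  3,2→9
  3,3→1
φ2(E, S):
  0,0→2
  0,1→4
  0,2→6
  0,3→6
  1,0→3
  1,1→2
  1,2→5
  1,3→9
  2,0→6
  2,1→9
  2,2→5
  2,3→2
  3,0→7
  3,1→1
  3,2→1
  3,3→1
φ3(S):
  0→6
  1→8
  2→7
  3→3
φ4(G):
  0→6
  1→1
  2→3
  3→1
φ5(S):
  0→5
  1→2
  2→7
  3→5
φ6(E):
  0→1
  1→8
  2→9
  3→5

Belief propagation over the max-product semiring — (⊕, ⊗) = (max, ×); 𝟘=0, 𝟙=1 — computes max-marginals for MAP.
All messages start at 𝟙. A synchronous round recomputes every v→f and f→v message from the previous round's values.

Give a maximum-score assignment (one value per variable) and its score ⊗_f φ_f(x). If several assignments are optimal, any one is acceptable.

assignment: (H=1, E=2, G=0, S=1); score = 373248

init: all messages = 𝟙 over 4 values
r1 m[φ0→H] = [9, 8, 8, 9]
r1 m[φ0→G] = [8, 9, 9, 8]
r1 m[φ1→G] = [6, 7, 9, 9]
r1 m[φ1→S] = [7, 7, 9, 9]
r1 m[φ2→E] = [6, 9, 9, 7]
r1 m[φ2→S] = [7, 9, 6, 9]
r1 m[φ3→S] = [6, 8, 7, 3]
r1 m[φ4→G] = [6, 1, 3, 1]
r1 m[φ5→S] = [5, 2, 7, 5]
r1 m[φ6→E] = [1, 8, 9, 5]
r1 m[H→φ0] = [1, 1, 1, 1]
r1 m[E→φ2] = [1, 1, 1, 1]
r1 m[E→φ6] = [1, 1, 1, 1]
r1 m[G→φ0] = [1, 1, 1, 1]
r1 m[G→φ1] = [1, 1, 1, 1]
r1 m[G→φ4] = [1, 1, 1, 1]
r1 m[S→φ1] = [1, 1, 1, 1]
r1 m[S→φ2] = [1, 1, 1, 1]
r1 m[S→φ3] = [1, 1, 1, 1]
r1 m[S→φ5] = [1, 1, 1, 1]
r2 m[φ0→H] = [9, 8, 8, 9]
r2 m[φ0→G] = [8, 9, 9, 8]
r2 m[φ1→G] = [6, 7, 9, 9]
r2 m[φ1→S] = [7, 7, 9, 9]
r2 m[φ2→E] = [6, 9, 9, 7]
r2 m[φ2→S] = [7, 9, 6, 9]
r2 m[φ3→S] = [6, 8, 7, 3]
r2 m[φ4→G] = [6, 1, 3, 1]
r2 m[φ5→S] = [5, 2, 7, 5]
r2 m[φ6→E] = [1, 8, 9, 5]
r2 m[H→φ0] = [1, 1, 1, 1]
r2 m[E→φ2] = [1, 8, 9, 5]
r2 m[E→φ6] = [6, 9, 9, 7]
r2 m[G→φ0] = [36, 7, 27, 9]
r2 m[G→φ1] = [48, 9, 27, 8]
r2 m[G→φ4] = [48, 63, 81, 72]
r2 m[S→φ1] = [210, 144, 294, 135]
r2 m[S→φ2] = [210, 112, 441, 135]
r2 m[S→φ3] = [245, 126, 378, 405]
r2 m[S→φ5] = [294, 504, 378, 243]
r3 m[φ0→H] = [252, 288, 252, 252]
r3 m[φ0→G] = [8, 9, 9, 8]
r3 m[φ1→G] = [864, 1470, 1470, 2646]
r3 m[φ1→S] = [189, 288, 96, 243]
r3 m[φ2→E] = [2646, 2205, 2205, 1470]
r3 m[φ2→S] = [54, 81, 45, 72]
r3 m[φ3→S] = [6, 8, 7, 3]
r3 m[φ4→G] = [6, 1, 3, 1]
r3 m[φ5→S] = [5, 2, 7, 5]
r3 m[φ6→E] = [1, 8, 9, 5]
r3 m[H→φ0] = [1, 1, 1, 1]
r3 m[E→φ2] = [1, 8, 9, 5]
r3 m[E→φ6] = [6, 9, 9, 7]
r3 m[G→φ0] = [36, 7, 27, 9]
r3 m[G→φ1] = [48, 9, 27, 8]
r3 m[G→φ4] = [48, 63, 81, 72]
r3 m[S→φ1] = [210, 144, 294, 135]
r3 m[S→φ2] = [210, 112, 441, 135]
r3 m[S→φ3] = [245, 126, 378, 405]
r3 m[S→φ5] = [294, 504, 378, 243]
r4 m[φ0→H] = [252, 288, 252, 252]
r4 m[φ0→G] = [8, 9, 9, 8]
r4 m[φ1→G] = [864, 1470, 1470, 2646]
r4 m[φ1→S] = [189, 288, 96, 243]
r4 m[φ2→E] = [2646, 2205, 2205, 1470]
r4 m[φ2→S] = [54, 81, 45, 72]
r4 m[φ3→S] = [6, 8, 7, 3]
r4 m[φ4→G] = [6, 1, 3, 1]
r4 m[φ5→S] = [5, 2, 7, 5]
r4 m[φ6→E] = [1, 8, 9, 5]
r4 m[H→φ0] = [1, 1, 1, 1]
r4 m[E→φ2] = [1, 8, 9, 5]
r4 m[E→φ6] = [2646, 2205, 2205, 1470]
r4 m[G→φ0] = [5184, 1470, 4410, 2646]
r4 m[G→φ1] = [48, 9, 27, 8]
r4 m[G→φ4] = [6912, 13230, 13230, 21168]
r4 m[S→φ1] = [1620, 1296, 2205, 1080]
r4 m[S→φ2] = [5670, 4608, 4704, 3645]
r4 m[S→φ3] = [51030, 46656, 30240, 87480]
r4 m[S→φ5] = [61236, 186624, 30240, 52488]
r5 m[φ0→H] = [39690, 41472, 36288, 36288]
r5 m[φ0→G] = [8, 9, 9, 8]
r5 m[φ1→G] = [7776, 11340, 11340, 19845]
r5 m[φ1→S] = [189, 288, 96, 243]
r5 m[φ2→E] = [28224, 32805, 41472, 39690]
r5 m[φ2→S] = [54, 81, 45, 72]
r5 m[φ3→S] = [6, 8, 7, 3]
r5 m[φ4→G] = [6, 1, 3, 1]
r5 m[φ5→S] = [5, 2, 7, 5]
r5 m[φ6→E] = [1, 8, 9, 5]
r5 m[H→φ0] = [1, 1, 1, 1]
r5 m[E→φ2] = [1, 8, 9, 5]
r5 m[E→φ6] = [2646, 2205, 2205, 1470]
r5 m[G→φ0] = [5184, 1470, 4410, 2646]
r5 m[G→φ1] = [48, 9, 27, 8]
r5 m[G→φ4] = [6912, 13230, 13230, 21168]
r5 m[S→φ1] = [1620, 1296, 2205, 1080]
r5 m[S→φ2] = [5670, 4608, 4704, 3645]
r5 m[S→φ3] = [51030, 46656, 30240, 87480]
r5 m[S→φ5] = [61236, 186624, 30240, 52488]
r6 m[φ0→H] = [39690, 41472, 36288, 36288]
r6 m[φ0→G] = [8, 9, 9, 8]
r6 m[φ1→G] = [7776, 11340, 11340, 19845]
r6 m[φ1→S] = [189, 288, 96, 243]
r6 m[φ2→E] = [28224, 32805, 41472, 39690]
r6 m[φ2→S] = [54, 81, 45, 72]
r6 m[φ3→S] = [6, 8, 7, 3]
r6 m[φ4→G] = [6, 1, 3, 1]
r6 m[φ5→S] = [5, 2, 7, 5]
r6 m[φ6→E] = [1, 8, 9, 5]
r6 m[H→φ0] = [1, 1, 1, 1]
r6 m[E→φ2] = [1, 8, 9, 5]
r6 m[E→φ6] = [28224, 32805, 41472, 39690]
r6 m[G→φ0] = [46656, 11340, 34020, 19845]
r6 m[G→φ1] = [48, 9, 27, 8]
r6 m[G→φ4] = [62208, 102060, 102060, 158760]
r6 m[S→φ1] = [1620, 1296, 2205, 1080]
r6 m[S→φ2] = [5670, 4608, 4704, 3645]
r6 m[S→φ3] = [51030, 46656, 30240, 87480]
r6 m[S→φ5] = [61236, 186624, 30240, 52488]
r7 m[φ0→H] = [326592, 373248, 326592, 326592]
r7 m[φ0→G] = [8, 9, 9, 8]
r7 m[φ1→G] = [7776, 11340, 11340, 19845]
r7 m[φ1→S] = [189, 288, 96, 243]
r7 m[φ2→E] = [28224, 32805, 41472, 39690]
r7 m[φ2→S] = [54, 81, 45, 72]
r7 m[φ3→S] = [6, 8, 7, 3]
r7 m[φ4→G] = [6, 1, 3, 1]
r7 m[φ5→S] = [5, 2, 7, 5]
r7 m[φ6→E] = [1, 8, 9, 5]
r7 m[H→φ0] = [1, 1, 1, 1]
r7 m[E→φ2] = [1, 8, 9, 5]
r7 m[E→φ6] = [28224, 32805, 41472, 39690]
r7 m[G→φ0] = [46656, 11340, 34020, 19845]
r7 m[G→φ1] = [48, 9, 27, 8]
r7 m[G→φ4] = [62208, 102060, 102060, 158760]
r7 m[S→φ1] = [1620, 1296, 2205, 1080]
r7 m[S→φ2] = [5670, 4608, 4704, 3645]
r7 m[S→φ3] = [51030, 46656, 30240, 87480]
r7 m[S→φ5] = [61236, 186624, 30240, 52488]
r8 m[φ0→H] = [326592, 373248, 326592, 326592]
r8 m[φ0→G] = [8, 9, 9, 8]
r8 m[φ1→G] = [7776, 11340, 11340, 19845]
r8 m[φ1→S] = [189, 288, 96, 243]
r8 m[φ2→E] = [28224, 32805, 41472, 39690]
r8 m[φ2→S] = [54, 81, 45, 72]
r8 m[φ3→S] = [6, 8, 7, 3]
r8 m[φ4→G] = [6, 1, 3, 1]
r8 m[φ5→S] = [5, 2, 7, 5]
r8 m[φ6→E] = [1, 8, 9, 5]
r8 m[H→φ0] = [1, 1, 1, 1]
r8 m[E→φ2] = [1, 8, 9, 5]
r8 m[E→φ6] = [28224, 32805, 41472, 39690]
r8 m[G→φ0] = [46656, 11340, 34020, 19845]
r8 m[G→φ1] = [48, 9, 27, 8]
r8 m[G→φ4] = [62208, 102060, 102060, 158760]
r8 m[S→φ1] = [1620, 1296, 2205, 1080]
r8 m[S→φ2] = [5670, 4608, 4704, 3645]
r8 m[S→φ3] = [51030, 46656, 30240, 87480]
r8 m[S→φ5] = [61236, 186624, 30240, 52488]
fixed point reached at round 8
traceback from H: (H=1, E=2, G=0, S=1), score=373248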